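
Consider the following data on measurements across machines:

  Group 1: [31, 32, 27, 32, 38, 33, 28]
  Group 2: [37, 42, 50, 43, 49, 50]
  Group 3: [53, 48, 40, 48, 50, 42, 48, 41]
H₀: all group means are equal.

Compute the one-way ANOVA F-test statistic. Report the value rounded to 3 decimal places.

test statistic = 22.784

Group means [31.57, 45.17, 46.25], grand mean 41.048
SSB = Σnᵢ(x̄ᵢ−x̄)² = 946.905; SSW = ΣΣ(x−x̄ᵢ)² = 374.048
MSB = 946.905/2 = 473.4524; MSW = 374.048/18 = 20.7804
F = MSB/MSW = 22.7836
df = (2, 18)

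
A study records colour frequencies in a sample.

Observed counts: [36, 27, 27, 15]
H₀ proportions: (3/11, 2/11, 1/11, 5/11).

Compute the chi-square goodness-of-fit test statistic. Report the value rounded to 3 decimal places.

n = 105; E_i = n·p_i = [28.64, 19.09, 9.55, 47.73]
χ² = (36−28.64)²/28.64 + (27−19.09)²/19.09 + (27−9.55)²/9.55 + (15−47.73)²/47.73 = 59.5286
df = 3

test statistic = 59.529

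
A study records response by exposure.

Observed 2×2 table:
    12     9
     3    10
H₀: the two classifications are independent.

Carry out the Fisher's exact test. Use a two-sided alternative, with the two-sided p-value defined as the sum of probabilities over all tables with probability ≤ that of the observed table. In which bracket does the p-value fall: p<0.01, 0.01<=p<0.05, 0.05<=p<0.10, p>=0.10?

p-value bracket: 0.05<=p<0.10

Margins: r₁=21, r₂=13, c₁=15, c₂=19, n=34
p_obs = C(21,12)·C(13,3)/C(34,15); sum pmf over tables with pmf ≤ p_obs
p-value (two-sided) = 0.07899
→ bracket: 0.05<=p<0.10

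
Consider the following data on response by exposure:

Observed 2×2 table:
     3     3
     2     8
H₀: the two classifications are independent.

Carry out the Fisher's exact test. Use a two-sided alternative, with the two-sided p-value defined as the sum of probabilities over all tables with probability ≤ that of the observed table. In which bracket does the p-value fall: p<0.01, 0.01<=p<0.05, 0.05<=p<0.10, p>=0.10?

p-value bracket: p>=0.10

Margins: r₁=6, r₂=10, c₁=5, c₂=11, n=16
p_obs = C(6,3)·C(10,2)/C(16,5); sum pmf over tables with pmf ≤ p_obs
p-value (two-sided) = 0.29945
→ bracket: p>=0.10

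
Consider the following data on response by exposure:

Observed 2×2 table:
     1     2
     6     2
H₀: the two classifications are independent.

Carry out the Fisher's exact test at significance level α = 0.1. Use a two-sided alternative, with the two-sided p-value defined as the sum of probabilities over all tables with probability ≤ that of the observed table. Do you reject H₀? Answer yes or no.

reject H₀: no

Margins: r₁=3, r₂=8, c₁=7, c₂=4, n=11
p_obs = C(3,1)·C(8,6)/C(11,7); sum pmf over tables with pmf ≤ p_obs
p-value (two-sided) = 0.49091
At α=0.1: p ≥ α → fail to reject H₀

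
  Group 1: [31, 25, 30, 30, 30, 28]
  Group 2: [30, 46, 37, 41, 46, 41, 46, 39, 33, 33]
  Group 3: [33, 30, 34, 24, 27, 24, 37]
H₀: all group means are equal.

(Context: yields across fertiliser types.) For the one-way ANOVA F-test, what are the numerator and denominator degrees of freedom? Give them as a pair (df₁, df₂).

k = 3 groups, N = 23 total
df = (k−1, N−k) = (3−1, 23−3) = (2, 20)

degrees of freedom = [2, 20]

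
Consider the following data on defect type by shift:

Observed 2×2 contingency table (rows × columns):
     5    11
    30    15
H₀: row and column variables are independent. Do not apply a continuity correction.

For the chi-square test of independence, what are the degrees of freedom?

df = (r−1)(c−1) = (2−1)·(2−1) = 1

degrees of freedom = 1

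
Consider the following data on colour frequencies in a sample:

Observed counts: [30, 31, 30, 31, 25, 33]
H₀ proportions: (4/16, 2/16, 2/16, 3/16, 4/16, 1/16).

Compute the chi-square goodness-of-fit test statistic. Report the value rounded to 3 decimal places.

n = 180; E_i = n·p_i = [45.00, 22.50, 22.50, 33.75, 45.00, 11.25]
χ² = (30−45.00)²/45.00 + (31−22.50)²/22.50 + (30−22.50)²/22.50 + (31−33.75)²/33.75 + (25−45.00)²/45.00 + (33−11.25)²/11.25 = 61.8741
df = 5

test statistic = 61.874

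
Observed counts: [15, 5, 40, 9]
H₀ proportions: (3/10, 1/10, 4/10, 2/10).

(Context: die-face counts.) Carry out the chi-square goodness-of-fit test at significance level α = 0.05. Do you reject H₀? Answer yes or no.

reject H₀: yes

n = 69; E_i = n·p_i = [20.70, 6.90, 27.60, 13.80]
χ² = (15−20.70)²/20.70 + (5−6.90)²/6.90 + (40−27.60)²/27.60 + (9−13.80)²/13.80 = 9.3333
df = 3
p-value (upper-tail) = 0.02517
At α=0.05: p < α → reject H₀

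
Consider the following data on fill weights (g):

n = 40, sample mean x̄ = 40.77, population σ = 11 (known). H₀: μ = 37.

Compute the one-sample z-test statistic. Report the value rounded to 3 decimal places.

test statistic = 2.168

SE = σ/√n = 11/√40 = 1.7393
z = (x̄−μ₀)/SE = (40.77−37)/1.7393 = 2.1676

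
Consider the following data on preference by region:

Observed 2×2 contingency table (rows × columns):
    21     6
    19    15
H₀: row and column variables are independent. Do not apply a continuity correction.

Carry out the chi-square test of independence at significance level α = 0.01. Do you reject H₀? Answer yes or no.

reject H₀: no

Row totals [27, 34], col totals [40, 21], n=61
χ² = (21−17.70)²/17.70 + (6−9.30)²/9.30 + (19−22.30)²/22.30 + (15−11.70)²/11.70 = 3.1960
df = 1
p-value (upper-tail) = 0.07382
At α=0.01: p ≥ α → fail to reject H₀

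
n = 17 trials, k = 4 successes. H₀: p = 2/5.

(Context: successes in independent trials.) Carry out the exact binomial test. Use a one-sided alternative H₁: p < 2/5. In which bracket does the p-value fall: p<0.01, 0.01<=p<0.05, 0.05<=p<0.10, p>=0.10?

Exact binomial: n=17, k=4, p₀=2/5=0.4000
P(X≤4) from Σ C(n,i)·p₀^i·(1−p₀)^(n−i)
p-value (one-sided, H₁ less) = 0.12600
→ bracket: p>=0.10

p-value bracket: p>=0.10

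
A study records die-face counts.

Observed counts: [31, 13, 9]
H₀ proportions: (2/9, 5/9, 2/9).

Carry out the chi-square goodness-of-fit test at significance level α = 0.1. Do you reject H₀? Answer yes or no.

n = 53; E_i = n·p_i = [11.78, 29.44, 11.78]
χ² = (31−11.78)²/11.78 + (13−29.44)²/29.44 + (9−11.78)²/11.78 = 41.2113
df = 2
p-value (upper-tail) = 0.00000
At α=0.1: p < α → reject H₀

reject H₀: yes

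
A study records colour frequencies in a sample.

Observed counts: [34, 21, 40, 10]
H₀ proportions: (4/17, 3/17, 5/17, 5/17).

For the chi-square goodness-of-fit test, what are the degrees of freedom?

degrees of freedom = 3

df = k − 1 = 4 − 1 = 3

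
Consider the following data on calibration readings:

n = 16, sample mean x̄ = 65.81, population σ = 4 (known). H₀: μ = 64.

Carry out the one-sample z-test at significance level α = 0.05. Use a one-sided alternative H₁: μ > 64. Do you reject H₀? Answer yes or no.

reject H₀: yes

SE = σ/√n = 4/√16 = 1.0000
z = (x̄−μ₀)/SE = (65.81−64)/1.0000 = 1.8100
p-value (one-sided, H₁ greater) = 0.03515
At α=0.05: p < α → reject H₀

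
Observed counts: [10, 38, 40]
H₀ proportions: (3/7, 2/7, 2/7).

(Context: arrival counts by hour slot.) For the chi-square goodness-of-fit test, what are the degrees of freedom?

df = k − 1 = 3 − 1 = 2

degrees of freedom = 2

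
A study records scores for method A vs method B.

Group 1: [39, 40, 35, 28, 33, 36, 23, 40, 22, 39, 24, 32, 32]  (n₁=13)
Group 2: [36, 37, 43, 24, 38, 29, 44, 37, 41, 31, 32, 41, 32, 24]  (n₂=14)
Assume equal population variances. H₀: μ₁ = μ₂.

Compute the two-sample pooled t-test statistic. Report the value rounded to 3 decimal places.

x̄₁=32.538, s₁=6.514, n₁=13
x̄₂=34.929, s₂=6.486, n₂=14
s_p² = [12·6.514² + 13·6.486²]/25 = 42.2464
SE = √(s_p²·(1/13+1/14)) = 2.5035
t = (32.538−34.929)/2.5035 = -0.9547
df = 25

test statistic = -0.955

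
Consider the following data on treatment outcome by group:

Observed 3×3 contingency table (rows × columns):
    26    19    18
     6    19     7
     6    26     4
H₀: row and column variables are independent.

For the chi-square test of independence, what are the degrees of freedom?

df = (r−1)(c−1) = (3−1)·(3−1) = 4

degrees of freedom = 4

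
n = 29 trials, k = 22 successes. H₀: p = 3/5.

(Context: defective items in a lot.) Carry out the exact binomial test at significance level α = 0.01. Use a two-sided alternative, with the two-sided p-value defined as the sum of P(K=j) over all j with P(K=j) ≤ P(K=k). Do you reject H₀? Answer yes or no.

reject H₀: no

Exact binomial: n=29, k=22, p₀=3/5=0.6000
P(X=j) = C(n,j)·p₀^j·(1−p₀)^(n−j); p = Σ P(X=j) over j with P(X=j) ≤ P(X=22)
p-value (two-sided) = 0.08987
At α=0.01: p ≥ α → fail to reject H₀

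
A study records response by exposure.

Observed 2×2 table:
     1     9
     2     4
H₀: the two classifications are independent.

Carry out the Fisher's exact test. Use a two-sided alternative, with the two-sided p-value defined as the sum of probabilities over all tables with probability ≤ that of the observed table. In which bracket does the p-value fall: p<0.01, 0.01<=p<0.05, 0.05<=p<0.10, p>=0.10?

p-value bracket: p>=0.10

Margins: r₁=10, r₂=6, c₁=3, c₂=13, n=16
p_obs = C(10,1)·C(6,2)/C(16,3); sum pmf over tables with pmf ≤ p_obs
p-value (two-sided) = 0.51786
→ bracket: p>=0.10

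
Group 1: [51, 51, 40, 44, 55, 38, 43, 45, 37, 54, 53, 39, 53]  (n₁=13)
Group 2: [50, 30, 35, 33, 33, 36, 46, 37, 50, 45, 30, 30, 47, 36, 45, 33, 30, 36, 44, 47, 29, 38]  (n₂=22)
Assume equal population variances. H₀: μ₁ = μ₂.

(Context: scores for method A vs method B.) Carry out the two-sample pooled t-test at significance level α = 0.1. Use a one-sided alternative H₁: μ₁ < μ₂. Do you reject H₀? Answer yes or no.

reject H₀: no

x̄₁=46.385, s₁=6.678, n₁=13
x̄₂=38.182, s₂=7.176, n₂=22
s_p² = [12·6.678² + 21·7.176²]/33 = 48.9803
SE = √(s_p²·(1/13+1/22)) = 2.4483
t = (46.385−38.182)/2.4483 = 3.3504
df = 33
p-value (one-sided, H₁ less) = 0.99898
At α=0.1: p ≥ α → fail to reject H₀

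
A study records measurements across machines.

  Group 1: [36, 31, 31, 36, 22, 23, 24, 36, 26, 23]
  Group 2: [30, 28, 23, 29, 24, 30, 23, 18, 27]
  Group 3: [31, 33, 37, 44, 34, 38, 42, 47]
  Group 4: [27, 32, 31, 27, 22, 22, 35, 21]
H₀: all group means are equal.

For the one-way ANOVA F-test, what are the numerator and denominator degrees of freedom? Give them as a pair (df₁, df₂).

degrees of freedom = [3, 31]

k = 4 groups, N = 35 total
df = (k−1, N−k) = (4−1, 35−4) = (3, 31)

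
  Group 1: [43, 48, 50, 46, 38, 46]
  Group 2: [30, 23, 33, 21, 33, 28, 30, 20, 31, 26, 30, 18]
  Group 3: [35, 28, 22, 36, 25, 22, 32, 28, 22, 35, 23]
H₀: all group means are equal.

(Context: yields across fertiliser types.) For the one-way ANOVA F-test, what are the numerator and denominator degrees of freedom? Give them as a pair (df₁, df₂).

k = 3 groups, N = 29 total
df = (k−1, N−k) = (3−1, 29−3) = (2, 26)

degrees of freedom = [2, 26]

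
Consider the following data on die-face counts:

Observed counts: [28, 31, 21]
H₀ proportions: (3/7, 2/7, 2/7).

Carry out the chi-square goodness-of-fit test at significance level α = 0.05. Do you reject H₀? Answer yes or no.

reject H₀: no

n = 80; E_i = n·p_i = [34.29, 22.86, 22.86]
χ² = (28−34.29)²/34.29 + (31−22.86)²/22.86 + (21−22.86)²/22.86 = 4.2042
df = 2
p-value (upper-tail) = 0.12220
At α=0.05: p ≥ α → fail to reject H₀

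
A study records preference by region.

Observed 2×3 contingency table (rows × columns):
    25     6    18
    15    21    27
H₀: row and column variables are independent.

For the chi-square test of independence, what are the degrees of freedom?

df = (r−1)(c−1) = (2−1)·(3−1) = 2

degrees of freedom = 2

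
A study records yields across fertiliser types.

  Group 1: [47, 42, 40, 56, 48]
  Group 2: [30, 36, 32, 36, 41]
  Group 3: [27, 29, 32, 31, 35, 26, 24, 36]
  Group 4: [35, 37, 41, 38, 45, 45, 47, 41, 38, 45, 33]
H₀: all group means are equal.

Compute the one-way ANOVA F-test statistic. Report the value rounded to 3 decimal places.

Group means [46.60, 35.00, 30.00, 40.45], grand mean 37.690
SSB = Σnᵢ(x̄ᵢ−x̄)² = 990.280; SSW = ΣΣ(x−x̄ᵢ)² = 569.927
MSB = 990.280/3 = 330.0932; MSW = 569.927/25 = 22.7971
F = MSB/MSW = 14.4796
df = (3, 25)

test statistic = 14.480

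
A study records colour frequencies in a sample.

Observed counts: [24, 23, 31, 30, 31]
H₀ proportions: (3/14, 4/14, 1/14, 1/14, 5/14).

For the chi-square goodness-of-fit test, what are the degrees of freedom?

degrees of freedom = 4

df = k − 1 = 5 − 1 = 4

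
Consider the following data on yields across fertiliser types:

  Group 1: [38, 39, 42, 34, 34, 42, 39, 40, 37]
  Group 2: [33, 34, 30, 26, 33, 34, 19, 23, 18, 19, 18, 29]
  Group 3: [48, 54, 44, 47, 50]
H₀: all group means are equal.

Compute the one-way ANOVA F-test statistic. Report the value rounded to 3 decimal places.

Group means [38.33, 26.33, 48.60], grand mean 34.769
SSB = Σnᵢ(x̄ᵢ−x̄)² = 1924.749; SSW = ΣΣ(x−x̄ᵢ)² = 609.867
MSB = 1924.749/2 = 962.3744; MSW = 609.867/23 = 26.5159
F = MSB/MSW = 36.2942
df = (2, 23)

test statistic = 36.294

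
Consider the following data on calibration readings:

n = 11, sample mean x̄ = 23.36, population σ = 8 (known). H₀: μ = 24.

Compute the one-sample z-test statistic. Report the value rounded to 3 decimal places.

test statistic = -0.265

SE = σ/√n = 8/√11 = 2.4121
z = (x̄−μ₀)/SE = (23.36−24)/2.4121 = -0.2653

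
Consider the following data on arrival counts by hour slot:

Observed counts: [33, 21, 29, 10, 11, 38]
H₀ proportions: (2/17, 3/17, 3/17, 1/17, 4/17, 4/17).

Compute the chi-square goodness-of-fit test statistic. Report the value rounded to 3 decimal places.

test statistic = 33.158

n = 142; E_i = n·p_i = [16.71, 25.06, 25.06, 8.35, 33.41, 33.41]
χ² = (33−16.71)²/16.71 + (21−25.06)²/25.06 + (29−25.06)²/25.06 + (10−8.35)²/8.35 + (11−33.41)²/33.41 + (38−33.41)²/33.41 = 33.1579
df = 5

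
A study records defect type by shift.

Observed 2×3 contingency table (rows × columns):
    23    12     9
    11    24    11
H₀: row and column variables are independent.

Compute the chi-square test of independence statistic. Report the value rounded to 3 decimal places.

test statistic = 8.395

Row totals [44, 46], col totals [34, 36, 20], n=90
χ² = (23−16.62)²/16.62 + (12−17.60)²/17.60 + (9−9.78)²/9.78 + (11−17.38)²/17.38 + (24−18.40)²/18.40 + (11−10.22)²/10.22 = 8.3950
df = 2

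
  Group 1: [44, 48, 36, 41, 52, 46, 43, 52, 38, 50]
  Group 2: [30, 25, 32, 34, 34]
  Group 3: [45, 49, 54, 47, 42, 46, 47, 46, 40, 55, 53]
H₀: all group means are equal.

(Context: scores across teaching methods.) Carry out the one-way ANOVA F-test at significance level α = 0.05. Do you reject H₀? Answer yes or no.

Group means [45.00, 31.00, 47.64], grand mean 43.423
SSB = Σnᵢ(x̄ᵢ−x̄)² = 991.801; SSW = ΣΣ(x−x̄ᵢ)² = 568.545
MSB = 991.801/2 = 495.9003; MSW = 568.545/23 = 24.7194
F = MSB/MSW = 20.0612
df = (2, 23)
p-value (upper-tail) = 0.00001
At α=0.05: p < α → reject H₀

reject H₀: yes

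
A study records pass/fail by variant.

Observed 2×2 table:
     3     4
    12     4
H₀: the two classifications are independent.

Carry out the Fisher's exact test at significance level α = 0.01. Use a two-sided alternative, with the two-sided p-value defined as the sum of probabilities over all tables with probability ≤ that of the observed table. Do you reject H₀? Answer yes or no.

reject H₀: no

Margins: r₁=7, r₂=16, c₁=15, c₂=8, n=23
p_obs = C(7,3)·C(16,12)/C(23,15); sum pmf over tables with pmf ≤ p_obs
p-value (two-sided) = 0.18190
At α=0.01: p ≥ α → fail to reject H₀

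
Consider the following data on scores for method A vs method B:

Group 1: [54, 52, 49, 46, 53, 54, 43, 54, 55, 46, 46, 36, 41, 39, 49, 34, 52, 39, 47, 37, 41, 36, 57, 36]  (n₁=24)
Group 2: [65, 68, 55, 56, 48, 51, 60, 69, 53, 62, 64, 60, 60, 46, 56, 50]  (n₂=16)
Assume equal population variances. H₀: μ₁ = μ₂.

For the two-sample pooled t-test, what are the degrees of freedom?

degrees of freedom = 38

df = n₁ + n₂ − 2 = 24 + 16 − 2 = 38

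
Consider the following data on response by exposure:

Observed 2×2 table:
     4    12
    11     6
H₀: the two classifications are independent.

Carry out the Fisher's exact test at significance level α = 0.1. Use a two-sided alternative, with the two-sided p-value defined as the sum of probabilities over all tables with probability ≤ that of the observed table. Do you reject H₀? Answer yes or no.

reject H₀: yes

Margins: r₁=16, r₂=17, c₁=15, c₂=18, n=33
p_obs = C(16,4)·C(17,11)/C(33,15); sum pmf over tables with pmf ≤ p_obs
p-value (two-sided) = 0.03664
At α=0.1: p < α → reject H₀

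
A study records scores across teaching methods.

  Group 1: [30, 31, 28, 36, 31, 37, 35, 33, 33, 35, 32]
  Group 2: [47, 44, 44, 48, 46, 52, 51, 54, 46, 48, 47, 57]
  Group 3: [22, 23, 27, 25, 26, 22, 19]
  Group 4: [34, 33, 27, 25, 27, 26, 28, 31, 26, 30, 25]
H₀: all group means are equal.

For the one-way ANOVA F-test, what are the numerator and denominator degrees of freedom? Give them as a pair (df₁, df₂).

degrees of freedom = [3, 37]

k = 4 groups, N = 41 total
df = (k−1, N−k) = (4−1, 41−4) = (3, 37)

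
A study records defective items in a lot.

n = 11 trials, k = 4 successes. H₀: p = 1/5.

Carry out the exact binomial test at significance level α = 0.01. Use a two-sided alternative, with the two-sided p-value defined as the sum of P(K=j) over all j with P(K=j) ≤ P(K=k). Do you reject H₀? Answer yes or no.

Exact binomial: n=11, k=4, p₀=1/5=0.2000
P(X=j) = C(n,j)·p₀^j·(1−p₀)^(n−j); p = Σ P(X=j) over j with P(X=j) ≤ P(X=4)
p-value (two-sided) = 0.24704
At α=0.01: p ≥ α → fail to reject H₀

reject H₀: no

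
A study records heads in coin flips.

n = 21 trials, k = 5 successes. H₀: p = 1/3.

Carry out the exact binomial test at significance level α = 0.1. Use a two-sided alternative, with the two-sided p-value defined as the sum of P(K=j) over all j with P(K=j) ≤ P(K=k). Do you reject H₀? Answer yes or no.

Exact binomial: n=21, k=5, p₀=1/3=0.3333
P(X=j) = C(n,j)·p₀^j·(1−p₀)^(n−j); p = Σ P(X=j) over j with P(X=j) ≤ P(X=5)
p-value (two-sided) = 0.48852
At α=0.1: p ≥ α → fail to reject H₀

reject H₀: no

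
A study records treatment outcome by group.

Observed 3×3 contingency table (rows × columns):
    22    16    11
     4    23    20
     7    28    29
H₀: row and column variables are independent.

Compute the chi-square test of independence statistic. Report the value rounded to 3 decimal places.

test statistic = 26.184

Row totals [49, 47, 64], col totals [33, 67, 60], n=160
χ² = (22−10.11)²/10.11 + (16−20.52)²/20.52 + (11−18.38)²/18.38 + (4−9.69)²/9.69 + (23−19.68)²/19.68 + (20−17.62)²/17.62 + (7−13.20)²/13.20 + (28−26.80)²/26.80 + (29−24.00)²/24.00 = 26.1841
df = 4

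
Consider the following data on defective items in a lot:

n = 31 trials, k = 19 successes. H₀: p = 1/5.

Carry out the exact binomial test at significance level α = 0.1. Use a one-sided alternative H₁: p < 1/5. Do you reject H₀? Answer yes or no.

Exact binomial: n=31, k=19, p₀=1/5=0.2000
P(X≤19) from Σ C(n,i)·p₀^i·(1−p₀)^(n−i)
p-value (one-sided, H₁ less) = 1.00000
At α=0.1: p ≥ α → fail to reject H₀

reject H₀: no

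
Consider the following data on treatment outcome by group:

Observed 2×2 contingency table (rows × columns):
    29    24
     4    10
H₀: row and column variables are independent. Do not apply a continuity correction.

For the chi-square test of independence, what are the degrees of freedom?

degrees of freedom = 1

df = (r−1)(c−1) = (2−1)·(2−1) = 1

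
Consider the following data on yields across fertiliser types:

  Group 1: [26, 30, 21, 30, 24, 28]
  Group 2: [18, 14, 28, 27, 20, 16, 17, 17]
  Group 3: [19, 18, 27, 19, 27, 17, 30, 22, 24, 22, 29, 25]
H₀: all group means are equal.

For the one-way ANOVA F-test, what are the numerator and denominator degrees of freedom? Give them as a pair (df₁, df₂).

degrees of freedom = [2, 23]

k = 3 groups, N = 26 total
df = (k−1, N−k) = (3−1, 26−3) = (2, 23)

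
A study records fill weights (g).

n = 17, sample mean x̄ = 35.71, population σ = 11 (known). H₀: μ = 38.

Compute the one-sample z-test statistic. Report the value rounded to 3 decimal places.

SE = σ/√n = 11/√17 = 2.6679
z = (x̄−μ₀)/SE = (35.71−38)/2.6679 = -0.8584

test statistic = -0.858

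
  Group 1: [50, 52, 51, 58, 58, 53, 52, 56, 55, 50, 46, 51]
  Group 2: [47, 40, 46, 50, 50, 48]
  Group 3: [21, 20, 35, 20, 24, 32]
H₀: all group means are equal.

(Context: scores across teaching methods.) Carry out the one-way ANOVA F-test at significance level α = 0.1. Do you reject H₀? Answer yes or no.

Group means [52.67, 46.83, 25.33], grand mean 44.375
SSB = Σnᵢ(x̄ᵢ−x̄)² = 3036.792; SSW = ΣΣ(x−x̄ᵢ)² = 422.833
MSB = 3036.792/2 = 1518.3958; MSW = 422.833/21 = 20.1349
F = MSB/MSW = 75.4111
df = (2, 21)
p-value (upper-tail) = 0.00000
At α=0.1: p < α → reject H₀

reject H₀: yes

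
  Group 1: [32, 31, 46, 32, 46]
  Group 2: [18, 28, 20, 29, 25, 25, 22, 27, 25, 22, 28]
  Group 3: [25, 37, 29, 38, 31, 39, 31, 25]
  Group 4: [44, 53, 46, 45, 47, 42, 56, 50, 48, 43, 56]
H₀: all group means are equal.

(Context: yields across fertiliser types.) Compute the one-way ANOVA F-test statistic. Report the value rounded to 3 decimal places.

test statistic = 39.766

Group means [37.40, 24.45, 31.88, 48.18], grand mean 35.457
SSB = Σnᵢ(x̄ᵢ−x̄)² = 3234.247; SSW = ΣΣ(x−x̄ᵢ)² = 840.439
MSB = 3234.247/3 = 1078.0824; MSW = 840.439/31 = 27.1109
F = MSB/MSW = 39.7656
df = (3, 31)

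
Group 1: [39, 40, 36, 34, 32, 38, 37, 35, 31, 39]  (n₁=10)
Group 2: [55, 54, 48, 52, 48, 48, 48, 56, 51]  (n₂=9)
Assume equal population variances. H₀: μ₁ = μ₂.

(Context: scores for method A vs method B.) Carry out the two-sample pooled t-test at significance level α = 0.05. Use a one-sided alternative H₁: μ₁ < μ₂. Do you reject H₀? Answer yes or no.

reject H₀: yes

x̄₁=36.100, s₁=3.071, n₁=10
x̄₂=51.111, s₂=3.296, n₂=9
s_p² = [9·3.071² + 8·3.296²]/17 = 10.1052
SE = √(s_p²·(1/10+1/9)) = 1.4606
t = (36.100−51.111)/1.4606 = -10.2774
df = 17
p-value (one-sided, H₁ less) = 0.00000
At α=0.05: p < α → reject H₀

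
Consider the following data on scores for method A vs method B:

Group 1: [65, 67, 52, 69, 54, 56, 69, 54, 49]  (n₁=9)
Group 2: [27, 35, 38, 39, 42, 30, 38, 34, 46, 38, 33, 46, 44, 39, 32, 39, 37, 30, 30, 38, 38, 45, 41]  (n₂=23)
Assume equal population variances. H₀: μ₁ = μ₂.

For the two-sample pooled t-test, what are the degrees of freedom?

degrees of freedom = 30

df = n₁ + n₂ − 2 = 9 + 23 − 2 = 30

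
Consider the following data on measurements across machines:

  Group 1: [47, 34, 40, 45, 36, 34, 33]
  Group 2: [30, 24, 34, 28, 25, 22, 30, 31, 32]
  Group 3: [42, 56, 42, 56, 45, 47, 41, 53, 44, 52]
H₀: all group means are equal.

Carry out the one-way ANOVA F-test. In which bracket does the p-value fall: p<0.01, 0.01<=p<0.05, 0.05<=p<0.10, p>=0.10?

Group means [38.43, 28.44, 47.80], grand mean 38.577
SSB = Σnᵢ(x̄ᵢ−x̄)² = 1774.810; SSW = ΣΣ(x−x̄ᵢ)² = 637.537
MSB = 1774.810/2 = 887.4048; MSW = 637.537/23 = 27.7190
F = MSB/MSW = 32.0143
df = (2, 23)
p-value (upper-tail) = 0.00000
→ bracket: p<0.01

p-value bracket: p<0.01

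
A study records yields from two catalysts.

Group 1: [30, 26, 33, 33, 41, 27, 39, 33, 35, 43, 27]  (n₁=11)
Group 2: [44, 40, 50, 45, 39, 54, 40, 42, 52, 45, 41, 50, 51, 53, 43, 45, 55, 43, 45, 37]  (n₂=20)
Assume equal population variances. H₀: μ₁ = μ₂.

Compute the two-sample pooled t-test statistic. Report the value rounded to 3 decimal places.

x̄₁=33.364, s₁=5.767, n₁=11
x̄₂=45.700, s₂=5.401, n₂=20
s_p² = [10·5.767² + 19·5.401²]/29 = 30.5774
SE = √(s_p²·(1/11+1/20)) = 2.0757
t = (33.364−45.700)/2.0757 = -5.9432
df = 29

test statistic = -5.943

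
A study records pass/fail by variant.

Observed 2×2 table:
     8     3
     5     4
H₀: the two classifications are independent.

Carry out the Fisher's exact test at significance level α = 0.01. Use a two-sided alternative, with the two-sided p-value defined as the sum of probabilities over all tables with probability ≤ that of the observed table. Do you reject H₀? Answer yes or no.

reject H₀: no

Margins: r₁=11, r₂=9, c₁=13, c₂=7, n=20
p_obs = C(11,8)·C(9,5)/C(20,13); sum pmf over tables with pmf ≤ p_obs
p-value (two-sided) = 0.64241
At α=0.01: p ≥ α → fail to reject H₀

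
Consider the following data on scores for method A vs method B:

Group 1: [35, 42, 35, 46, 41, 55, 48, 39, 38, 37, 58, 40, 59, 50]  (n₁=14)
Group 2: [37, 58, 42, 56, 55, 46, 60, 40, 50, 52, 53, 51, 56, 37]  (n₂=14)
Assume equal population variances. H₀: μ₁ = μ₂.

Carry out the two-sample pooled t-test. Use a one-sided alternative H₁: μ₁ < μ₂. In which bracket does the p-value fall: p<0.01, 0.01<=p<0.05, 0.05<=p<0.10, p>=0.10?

x̄₁=44.500, s₁=8.300, n₁=14
x̄₂=49.500, s₂=7.793, n₂=14
s_p² = [13·8.300² + 13·7.793²]/26 = 64.8077
SE = √(s_p²·(1/14+1/14)) = 3.0427
t = (44.500−49.500)/3.0427 = -1.6433
df = 26
p-value (one-sided, H₁ less) = 0.05619
→ bracket: 0.05<=p<0.10

p-value bracket: 0.05<=p<0.10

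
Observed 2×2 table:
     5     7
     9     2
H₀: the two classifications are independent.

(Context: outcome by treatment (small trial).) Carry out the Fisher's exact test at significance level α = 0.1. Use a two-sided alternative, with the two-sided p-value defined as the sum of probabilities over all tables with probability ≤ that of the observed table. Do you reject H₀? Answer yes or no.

Margins: r₁=12, r₂=11, c₁=14, c₂=9, n=23
p_obs = C(12,5)·C(11,9)/C(23,14); sum pmf over tables with pmf ≤ p_obs
p-value (two-sided) = 0.08938
At α=0.1: p < α → reject H₀

reject H₀: yes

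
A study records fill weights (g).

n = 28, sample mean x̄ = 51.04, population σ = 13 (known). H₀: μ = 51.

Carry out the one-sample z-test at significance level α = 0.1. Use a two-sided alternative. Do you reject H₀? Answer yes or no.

SE = σ/√n = 13/√28 = 2.4568
z = (x̄−μ₀)/SE = (51.04−51)/2.4568 = 0.0163
p-value (two-sided) = 0.98701
At α=0.1: p ≥ α → fail to reject H₀

reject H₀: no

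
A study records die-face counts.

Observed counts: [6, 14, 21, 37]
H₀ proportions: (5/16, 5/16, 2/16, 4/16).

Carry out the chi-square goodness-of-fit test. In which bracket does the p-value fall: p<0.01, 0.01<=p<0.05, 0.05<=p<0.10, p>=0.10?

p-value bracket: p<0.01

n = 78; E_i = n·p_i = [24.38, 24.38, 9.75, 19.50]
χ² = (6−24.38)²/24.38 + (14−24.38)²/24.38 + (21−9.75)²/9.75 + (37−19.50)²/19.50 = 46.9538
df = 3
p-value (upper-tail) = 0.00000
→ bracket: p<0.01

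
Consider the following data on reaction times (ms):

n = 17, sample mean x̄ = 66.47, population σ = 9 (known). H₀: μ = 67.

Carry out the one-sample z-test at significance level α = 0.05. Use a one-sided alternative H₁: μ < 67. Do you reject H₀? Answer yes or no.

reject H₀: no

SE = σ/√n = 9/√17 = 2.1828
z = (x̄−μ₀)/SE = (66.47−67)/2.1828 = -0.2428
p-value (one-sided, H₁ less) = 0.40408
At α=0.05: p ≥ α → fail to reject H₀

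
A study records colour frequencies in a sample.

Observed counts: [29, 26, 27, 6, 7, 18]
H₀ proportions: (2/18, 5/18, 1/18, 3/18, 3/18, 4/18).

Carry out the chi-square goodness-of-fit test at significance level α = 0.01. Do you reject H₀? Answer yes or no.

reject H₀: yes

n = 113; E_i = n·p_i = [12.56, 31.39, 6.28, 18.83, 18.83, 25.11]
χ² = (29−12.56)²/12.56 + (26−31.39)²/31.39 + (27−6.28)²/6.28 + (6−18.83)²/18.83 + (7−18.83)²/18.83 + (18−25.11)²/25.11 = 109.0584
df = 5
p-value (upper-tail) = 0.00000
At α=0.01: p < α → reject H₀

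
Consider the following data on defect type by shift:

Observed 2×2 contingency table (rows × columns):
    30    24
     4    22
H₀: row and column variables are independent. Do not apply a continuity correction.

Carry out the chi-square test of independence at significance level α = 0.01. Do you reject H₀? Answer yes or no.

Row totals [54, 26], col totals [34, 46], n=80
χ² = (30−22.95)²/22.95 + (24−31.05)²/31.05 + (4−11.05)²/11.05 + (22−14.95)²/14.95 = 11.5890
df = 1
p-value (upper-tail) = 0.00066
At α=0.01: p < α → reject H₀

reject H₀: yes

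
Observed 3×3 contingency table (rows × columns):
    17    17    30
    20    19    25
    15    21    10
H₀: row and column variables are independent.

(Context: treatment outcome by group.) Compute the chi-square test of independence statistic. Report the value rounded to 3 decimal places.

Row totals [64, 64, 46], col totals [52, 57, 65], n=174
χ² = (17−19.13)²/19.13 + (17−20.97)²/20.97 + (30−23.91)²/23.91 + (20−19.13)²/19.13 + (19−20.97)²/20.97 + (25−23.91)²/23.91 + (15−13.75)²/13.75 + (21−15.07)²/15.07 + (10−17.18)²/17.18 = 8.2647
df = 4

test statistic = 8.265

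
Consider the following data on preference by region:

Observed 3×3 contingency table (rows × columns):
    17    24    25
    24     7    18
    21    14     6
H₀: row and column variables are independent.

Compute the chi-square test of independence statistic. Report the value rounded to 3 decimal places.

Row totals [66, 49, 41], col totals [62, 45, 49], n=156
χ² = (17−26.23)²/26.23 + (24−19.04)²/19.04 + (25−20.73)²/20.73 + (24−19.47)²/19.47 + (7−14.13)²/14.13 + (18−15.39)²/15.39 + (21−16.29)²/16.29 + (14−11.83)²/11.83 + (6−12.88)²/12.88 = 15.9473
df = 4

test statistic = 15.947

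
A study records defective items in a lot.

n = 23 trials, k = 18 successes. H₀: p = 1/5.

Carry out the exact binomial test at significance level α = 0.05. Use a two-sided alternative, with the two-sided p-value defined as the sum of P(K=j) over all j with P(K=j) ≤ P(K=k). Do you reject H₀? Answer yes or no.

reject H₀: yes

Exact binomial: n=23, k=18, p₀=1/5=0.2000
P(X=j) = C(n,j)·p₀^j·(1−p₀)^(n−j); p = Σ P(X=j) over j with P(X=j) ≤ P(X=18)
p-value (two-sided) = 0.00000
At α=0.05: p < α → reject H₀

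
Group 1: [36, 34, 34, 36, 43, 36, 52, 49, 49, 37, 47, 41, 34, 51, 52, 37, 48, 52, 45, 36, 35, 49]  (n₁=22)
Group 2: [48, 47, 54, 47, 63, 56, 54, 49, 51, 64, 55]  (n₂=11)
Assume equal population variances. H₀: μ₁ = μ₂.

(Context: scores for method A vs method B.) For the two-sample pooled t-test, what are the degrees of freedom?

df = n₁ + n₂ − 2 = 22 + 11 − 2 = 31

degrees of freedom = 31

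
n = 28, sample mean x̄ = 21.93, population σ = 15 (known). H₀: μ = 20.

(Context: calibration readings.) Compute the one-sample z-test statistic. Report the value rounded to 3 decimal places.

SE = σ/√n = 15/√28 = 2.8347
z = (x̄−μ₀)/SE = (21.93−20)/2.8347 = 0.6808

test statistic = 0.681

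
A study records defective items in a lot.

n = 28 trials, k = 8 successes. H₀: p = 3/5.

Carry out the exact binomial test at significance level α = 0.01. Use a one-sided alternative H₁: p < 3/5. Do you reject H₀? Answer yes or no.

reject H₀: yes

Exact binomial: n=28, k=8, p₀=3/5=0.6000
P(X≤8) from Σ C(n,i)·p₀^i·(1−p₀)^(n−i)
p-value (one-sided, H₁ less) = 0.00076
At α=0.01: p < α → reject H₀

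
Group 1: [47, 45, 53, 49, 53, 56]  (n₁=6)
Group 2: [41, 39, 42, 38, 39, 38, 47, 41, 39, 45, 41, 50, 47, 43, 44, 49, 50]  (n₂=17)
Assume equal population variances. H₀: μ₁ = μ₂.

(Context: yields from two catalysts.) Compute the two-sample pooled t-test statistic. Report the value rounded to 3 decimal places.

x̄₁=50.500, s₁=4.183, n₁=6
x̄₂=43.118, s₂=4.196, n₂=17
s_p² = [5·4.183² + 16·4.196²]/21 = 17.5840
SE = √(s_p²·(1/6+1/17)) = 1.9912
t = (50.500−43.118)/1.9912 = 3.7074
df = 21

test statistic = 3.707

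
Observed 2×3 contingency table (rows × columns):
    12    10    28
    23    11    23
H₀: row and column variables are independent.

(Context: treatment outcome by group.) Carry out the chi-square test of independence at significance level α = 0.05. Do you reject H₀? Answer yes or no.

reject H₀: no

Row totals [50, 57], col totals [35, 21, 51], n=107
χ² = (12−16.36)²/16.36 + (10−9.81)²/9.81 + (28−23.83)²/23.83 + (23−18.64)²/18.64 + (11−11.19)²/11.19 + (23−27.17)²/27.17 = 3.5522
df = 2
p-value (upper-tail) = 0.16930
At α=0.05: p ≥ α → fail to reject H₀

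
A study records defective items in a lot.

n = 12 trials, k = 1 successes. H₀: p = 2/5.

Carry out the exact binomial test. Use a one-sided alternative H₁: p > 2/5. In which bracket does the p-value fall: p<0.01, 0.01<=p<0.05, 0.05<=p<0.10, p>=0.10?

Exact binomial: n=12, k=1, p₀=2/5=0.4000
P(X≥1) from Σ C(n,i)·p₀^i·(1−p₀)^(n−i)
p-value (one-sided, H₁ greater) = 0.99782
→ bracket: p>=0.10

p-value bracket: p>=0.10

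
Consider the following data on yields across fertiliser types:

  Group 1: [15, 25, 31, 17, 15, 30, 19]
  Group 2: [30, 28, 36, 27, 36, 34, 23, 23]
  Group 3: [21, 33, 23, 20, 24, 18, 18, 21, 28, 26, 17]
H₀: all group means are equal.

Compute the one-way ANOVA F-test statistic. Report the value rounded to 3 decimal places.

Group means [21.71, 29.62, 22.64], grand mean 24.538
SSB = Σnᵢ(x̄ᵢ−x̄)² = 302.613; SSW = ΣΣ(x−x̄ᵢ)² = 719.849
MSB = 302.613/2 = 151.3063; MSW = 719.849/23 = 31.2978
F = MSB/MSW = 4.8344
df = (2, 23)

test statistic = 4.834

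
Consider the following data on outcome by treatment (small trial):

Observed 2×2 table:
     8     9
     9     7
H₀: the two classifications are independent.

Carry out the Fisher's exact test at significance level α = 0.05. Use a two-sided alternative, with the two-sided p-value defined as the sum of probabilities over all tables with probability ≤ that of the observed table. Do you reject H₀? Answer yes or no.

reject H₀: no

Margins: r₁=17, r₂=16, c₁=17, c₂=16, n=33
p_obs = C(17,8)·C(16,9)/C(33,17); sum pmf over tables with pmf ≤ p_obs
p-value (two-sided) = 0.73186
At α=0.05: p ≥ α → fail to reject H₀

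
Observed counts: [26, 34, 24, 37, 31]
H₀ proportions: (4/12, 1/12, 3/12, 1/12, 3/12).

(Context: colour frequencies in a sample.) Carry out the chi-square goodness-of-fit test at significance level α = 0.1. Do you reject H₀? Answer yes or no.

n = 152; E_i = n·p_i = [50.67, 12.67, 38.00, 12.67, 38.00]
χ² = (26−50.67)²/50.67 + (34−12.67)²/12.67 + (24−38.00)²/38.00 + (37−12.67)²/12.67 + (31−38.00)²/38.00 = 101.1316
df = 4
p-value (upper-tail) = 0.00000
At α=0.1: p < α → reject H₀

reject H₀: yes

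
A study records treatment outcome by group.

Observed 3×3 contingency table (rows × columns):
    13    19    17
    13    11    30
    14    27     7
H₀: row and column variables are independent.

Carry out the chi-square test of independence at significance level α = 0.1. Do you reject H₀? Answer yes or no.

reject H₀: yes

Row totals [49, 54, 48], col totals [40, 57, 54], n=151
χ² = (13−12.98)²/12.98 + (19−18.50)²/18.50 + (17−17.52)²/17.52 + (13−14.30)²/14.30 + (11−20.38)²/20.38 + (30−19.31)²/19.31 + (14−12.72)²/12.72 + (27−18.12)²/18.12 + (7−17.17)²/17.17 = 20.8873
df = 4
p-value (upper-tail) = 0.00033
At α=0.1: p < α → reject H₀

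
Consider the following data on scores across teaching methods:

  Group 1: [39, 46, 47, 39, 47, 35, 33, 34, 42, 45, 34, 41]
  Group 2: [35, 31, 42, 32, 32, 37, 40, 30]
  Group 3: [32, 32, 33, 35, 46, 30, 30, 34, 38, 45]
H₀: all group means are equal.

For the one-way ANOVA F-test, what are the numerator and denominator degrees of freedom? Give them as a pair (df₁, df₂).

degrees of freedom = [2, 27]

k = 3 groups, N = 30 total
df = (k−1, N−k) = (3−1, 30−3) = (2, 27)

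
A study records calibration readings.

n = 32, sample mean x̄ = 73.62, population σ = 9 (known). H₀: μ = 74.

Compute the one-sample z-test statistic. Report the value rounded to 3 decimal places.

SE = σ/√n = 9/√32 = 1.5910
z = (x̄−μ₀)/SE = (73.62−74)/1.5910 = -0.2388

test statistic = -0.239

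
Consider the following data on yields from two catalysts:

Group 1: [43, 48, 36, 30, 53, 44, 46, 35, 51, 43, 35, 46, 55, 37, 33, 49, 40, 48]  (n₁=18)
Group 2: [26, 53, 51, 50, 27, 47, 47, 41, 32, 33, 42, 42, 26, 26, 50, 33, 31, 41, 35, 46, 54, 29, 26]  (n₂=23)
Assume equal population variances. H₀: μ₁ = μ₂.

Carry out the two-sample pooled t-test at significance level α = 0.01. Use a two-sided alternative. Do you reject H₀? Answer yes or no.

reject H₀: no

x̄₁=42.889, s₁=7.291, n₁=18
x̄₂=38.609, s₂=9.834, n₂=23
s_p² = [17·7.291² + 22·9.834²]/39 = 77.7245
SE = √(s_p²·(1/18+1/23)) = 2.7744
t = (42.889−38.609)/2.7744 = 1.5427
df = 39
p-value (two-sided) = 0.13097
At α=0.01: p ≥ α → fail to reject H₀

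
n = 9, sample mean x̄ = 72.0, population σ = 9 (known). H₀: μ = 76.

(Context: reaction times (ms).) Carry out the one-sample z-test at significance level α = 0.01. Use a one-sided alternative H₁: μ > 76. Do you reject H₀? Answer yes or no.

reject H₀: no

SE = σ/√n = 9/√9 = 3.0000
z = (x̄−μ₀)/SE = (72.0−76)/3.0000 = -1.3333
p-value (one-sided, H₁ greater) = 0.90879
At α=0.01: p ≥ α → fail to reject H₀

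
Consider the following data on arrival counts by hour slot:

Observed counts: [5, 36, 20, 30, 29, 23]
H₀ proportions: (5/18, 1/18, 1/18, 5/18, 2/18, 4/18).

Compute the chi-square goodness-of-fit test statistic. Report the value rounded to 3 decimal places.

test statistic = 163.346

n = 143; E_i = n·p_i = [39.72, 7.94, 7.94, 39.72, 15.89, 31.78]
χ² = (5−39.72)²/39.72 + (36−7.94)²/7.94 + (20−7.94)²/7.94 + (30−39.72)²/39.72 + (29−15.89)²/15.89 + (23−31.78)²/31.78 = 163.3462
df = 5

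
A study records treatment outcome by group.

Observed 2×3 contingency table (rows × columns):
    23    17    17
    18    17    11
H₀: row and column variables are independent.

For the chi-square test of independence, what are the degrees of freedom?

df = (r−1)(c−1) = (2−1)·(3−1) = 2

degrees of freedom = 2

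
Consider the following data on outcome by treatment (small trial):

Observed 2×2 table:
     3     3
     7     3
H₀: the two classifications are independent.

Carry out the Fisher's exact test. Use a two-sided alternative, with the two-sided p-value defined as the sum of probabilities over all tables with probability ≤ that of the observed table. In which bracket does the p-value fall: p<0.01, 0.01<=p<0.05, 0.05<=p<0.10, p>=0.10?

p-value bracket: p>=0.10

Margins: r₁=6, r₂=10, c₁=10, c₂=6, n=16
p_obs = C(6,3)·C(10,7)/C(16,10); sum pmf over tables with pmf ≤ p_obs
p-value (two-sided) = 0.60664
→ bracket: p>=0.10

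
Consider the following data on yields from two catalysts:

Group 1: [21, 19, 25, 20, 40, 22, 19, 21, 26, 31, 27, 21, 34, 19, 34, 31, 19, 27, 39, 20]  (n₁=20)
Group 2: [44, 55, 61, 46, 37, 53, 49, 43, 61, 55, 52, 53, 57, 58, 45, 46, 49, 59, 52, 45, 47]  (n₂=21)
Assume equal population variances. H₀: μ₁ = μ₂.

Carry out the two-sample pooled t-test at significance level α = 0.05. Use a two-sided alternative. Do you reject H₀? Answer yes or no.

x̄₁=25.750, s₁=6.897, n₁=20
x̄₂=50.810, s₂=6.501, n₂=21
s_p² = [19·6.897² + 20·6.501²]/39 = 44.8458
SE = √(s_p²·(1/20+1/21)) = 2.0923
t = (25.750−50.810)/2.0923 = -11.9769
df = 39
p-value (two-sided) = 0.00000
At α=0.05: p < α → reject H₀

reject H₀: yes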